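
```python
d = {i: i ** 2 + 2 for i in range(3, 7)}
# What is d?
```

{3: 11, 4: 18, 5: 27, 6: 38}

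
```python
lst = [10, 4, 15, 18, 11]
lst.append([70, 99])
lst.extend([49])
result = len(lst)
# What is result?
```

After line 1: lst = [10, 4, 15, 18, 11]
After line 2 (append adds [70, 99] as single element): lst = [10, 4, 15, 18, 11, [70, 99]]
After line 3 (extend unpacks [49], adds 49): lst = [10, 4, 15, 18, 11, [70, 99], 49]
After line 4: result = len(lst) = 7

7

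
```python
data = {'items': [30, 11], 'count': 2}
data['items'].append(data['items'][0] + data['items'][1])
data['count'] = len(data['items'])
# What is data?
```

After line 1: data = {'items': [30, 11], 'count': 2}
After line 2 (append 30 + 11 = 41): data = {'items': [30, 11, 41], 'count': 2}
After line 3 (count = len(items) = 3): data = {'items': [30, 11, 41], 'count': 3}

{'items': [30, 11, 41], 'count': 3}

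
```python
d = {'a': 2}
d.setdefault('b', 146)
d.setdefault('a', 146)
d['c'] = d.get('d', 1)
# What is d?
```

After line 1: d = {'a': 2}
After line 2 (setdefault adds 'b'=146): d = {'a': 2, 'b': 146}
After line 3 (setdefault 'a' no-op, already exists): d = {'a': 2, 'b': 146}
After line 4 (get('d', 1) returns default since 'd' not in d): d = {'a': 2, 'b': 146, 'c': 1}

{'a': 2, 'b': 146, 'c': 1}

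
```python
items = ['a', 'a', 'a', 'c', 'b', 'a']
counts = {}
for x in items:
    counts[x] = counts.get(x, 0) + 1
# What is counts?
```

Initial: counts = {}, items = ['a', 'a', 'a', 'c', 'b', 'a']
See 'a': counts = {'a': 1}
See 'a': counts = {'a': 2}
See 'a': counts = {'a': 3}
See 'c': counts = {'a': 3, 'c': 1}
See 'b': counts = {'a': 3, 'c': 1, 'b': 1}
See 'a': counts = {'a': 4, 'c': 1, 'b': 1}

{'a': 4, 'c': 1, 'b': 1}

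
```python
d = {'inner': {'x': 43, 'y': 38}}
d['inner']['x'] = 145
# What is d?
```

After line 1: d = {'inner': {'x': 43, 'y': 38}}
After line 2 (inner x overwritten): d = {'inner': {'x': 145, 'y': 38}}

{'inner': {'x': 145, 'y': 38}}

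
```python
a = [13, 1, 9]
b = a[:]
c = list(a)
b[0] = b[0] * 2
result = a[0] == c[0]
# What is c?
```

After line 1: a = [13, 1, 9]
After line 2 (b = a[:], copy): a = [13, 1, 9], b = [13, 1, 9]
After line 3 (c = list(a) is a copy, new object): c = [13, 1, 9]
After line 4 (b[0] = 13 * 2 = 26; only b mutates (copy)): a = [13, 1, 9], b = [26, 1, 9], c = [13, 1, 9]
After line 5 (a[0] = 13, c[0] = 13; result = True)

[13, 1, 9]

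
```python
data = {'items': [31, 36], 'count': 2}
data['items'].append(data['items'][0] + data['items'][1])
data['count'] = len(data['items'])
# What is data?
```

After line 1: data = {'items': [31, 36], 'count': 2}
After line 2 (append 31 + 36 = 67): data = {'items': [31, 36, 67], 'count': 2}
After line 3 (count = len(items) = 3): data = {'items': [31, 36, 67], 'count': 3}

{'items': [31, 36, 67], 'count': 3}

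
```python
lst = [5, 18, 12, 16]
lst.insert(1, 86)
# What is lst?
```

[5, 86, 18, 12, 16]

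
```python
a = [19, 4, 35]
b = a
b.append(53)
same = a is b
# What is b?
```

After line 1: a = [19, 4, 35]
After line 2 (b = a is an alias, same object): a = [19, 4, 35], b = [19, 4, 35]
After line 3 (b.append mutates the shared list): a = [19, 4, 35, 53], b = [19, 4, 35, 53]
After line 4 (same = a is b; same object -> True): same = True

[19, 4, 35, 53]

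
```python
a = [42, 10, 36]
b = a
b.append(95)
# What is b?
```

After line 1: a = [42, 10, 36]
After line 2 (b = a is an alias, same object): a = [42, 10, 36], b = [42, 10, 36]
After line 3 (b.append mutates the shared list): a = [42, 10, 36, 95], b = [42, 10, 36, 95]

[42, 10, 36, 95]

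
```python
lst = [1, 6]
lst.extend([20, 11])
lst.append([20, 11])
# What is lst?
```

After line 1: lst = [1, 6]
After line 2 (extend unpacks [20, 11]): lst = [1, 6, 20, 11]
After line 3 (append adds [20, 11] as single element): lst = [1, 6, 20, 11, [20, 11]]

[1, 6, 20, 11, [20, 11]]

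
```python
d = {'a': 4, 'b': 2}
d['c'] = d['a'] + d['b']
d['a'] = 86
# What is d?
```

After line 1: d = {'a': 4, 'b': 2}
After line 2 (d['c'] = 4 + 2): d = {'a': 4, 'b': 2, 'c': 6}
After line 3: d = {'a': 86, 'b': 2, 'c': 6}

{'a': 86, 'b': 2, 'c': 6}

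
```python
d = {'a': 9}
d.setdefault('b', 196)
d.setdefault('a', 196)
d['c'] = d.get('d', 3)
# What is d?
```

After line 1: d = {'a': 9}
After line 2 (setdefault adds 'b'=196): d = {'a': 9, 'b': 196}
After line 3 (setdefault 'a' no-op, already exists): d = {'a': 9, 'b': 196}
After line 4 (get('d', 3) returns default since 'd' not in d): d = {'a': 9, 'b': 196, 'c': 3}

{'a': 9, 'b': 196, 'c': 3}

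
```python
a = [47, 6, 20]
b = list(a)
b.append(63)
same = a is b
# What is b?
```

After line 1: a = [47, 6, 20]
After line 2 (b = list(a) is a shallow copy, new object): a = [47, 6, 20], b = [47, 6, 20]
After line 3 (append only mutates b): a = [47, 6, 20], b = [47, 6, 20, 63]
After line 4 (same = a is b; different objects -> False): same = False

[47, 6, 20, 63]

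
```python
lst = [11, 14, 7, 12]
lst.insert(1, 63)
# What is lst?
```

[11, 63, 14, 7, 12]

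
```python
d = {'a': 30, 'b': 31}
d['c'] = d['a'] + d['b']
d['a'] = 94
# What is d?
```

After line 1: d = {'a': 30, 'b': 31}
After line 2 (d['c'] = 30 + 31): d = {'a': 30, 'b': 31, 'c': 61}
After line 3: d = {'a': 94, 'b': 31, 'c': 61}

{'a': 94, 'b': 31, 'c': 61}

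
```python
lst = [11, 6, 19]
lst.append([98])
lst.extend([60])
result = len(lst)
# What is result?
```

After line 1: lst = [11, 6, 19]
After line 2 (append adds [98] as single element): lst = [11, 6, 19, [98]]
After line 3 (extend unpacks [60], adds 60): lst = [11, 6, 19, [98], 60]
After line 4: result = len(lst) = 5

5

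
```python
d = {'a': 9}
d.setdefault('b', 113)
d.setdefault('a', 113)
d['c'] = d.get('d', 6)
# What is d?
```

After line 1: d = {'a': 9}
After line 2 (setdefault adds 'b'=113): d = {'a': 9, 'b': 113}
After line 3 (setdefault 'a' no-op, already exists): d = {'a': 9, 'b': 113}
After line 4 (get('d', 6) returns default since 'd' not in d): d = {'a': 9, 'b': 113, 'c': 6}

{'a': 9, 'b': 113, 'c': 6}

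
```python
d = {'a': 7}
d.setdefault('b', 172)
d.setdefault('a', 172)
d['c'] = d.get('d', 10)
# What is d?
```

After line 1: d = {'a': 7}
After line 2 (setdefault adds 'b'=172): d = {'a': 7, 'b': 172}
After line 3 (setdefault 'a' no-op, already exists): d = {'a': 7, 'b': 172}
After line 4 (get('d', 10) returns default since 'd' not in d): d = {'a': 7, 'b': 172, 'c': 10}

{'a': 7, 'b': 172, 'c': 10}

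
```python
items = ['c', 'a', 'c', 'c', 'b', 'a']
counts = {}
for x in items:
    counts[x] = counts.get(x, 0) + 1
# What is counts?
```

Initial: counts = {}, items = ['c', 'a', 'c', 'c', 'b', 'a']
See 'c': counts = {'c': 1}
See 'a': counts = {'c': 1, 'a': 1}
See 'c': counts = {'c': 2, 'a': 1}
See 'c': counts = {'c': 3, 'a': 1}
See 'b': counts = {'c': 3, 'a': 1, 'b': 1}
See 'a': counts = {'c': 3, 'a': 2, 'b': 1}

{'c': 3, 'a': 2, 'b': 1}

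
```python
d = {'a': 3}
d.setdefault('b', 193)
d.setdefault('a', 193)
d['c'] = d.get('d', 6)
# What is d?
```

After line 1: d = {'a': 3}
After line 2 (setdefault adds 'b'=193): d = {'a': 3, 'b': 193}
After line 3 (setdefault 'a' no-op, already exists): d = {'a': 3, 'b': 193}
After line 4 (get('d', 6) returns default since 'd' not in d): d = {'a': 3, 'b': 193, 'c': 6}

{'a': 3, 'b': 193, 'c': 6}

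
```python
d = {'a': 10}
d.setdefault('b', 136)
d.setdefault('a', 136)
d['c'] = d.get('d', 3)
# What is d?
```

After line 1: d = {'a': 10}
After line 2 (setdefault adds 'b'=136): d = {'a': 10, 'b': 136}
After line 3 (setdefault 'a' no-op, already exists): d = {'a': 10, 'b': 136}
After line 4 (get('d', 3) returns default since 'd' not in d): d = {'a': 10, 'b': 136, 'c': 3}

{'a': 10, 'b': 136, 'c': 3}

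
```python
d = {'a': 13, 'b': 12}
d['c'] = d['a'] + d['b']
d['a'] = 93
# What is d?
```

After line 1: d = {'a': 13, 'b': 12}
After line 2 (d['c'] = 13 + 12): d = {'a': 13, 'b': 12, 'c': 25}
After line 3: d = {'a': 93, 'b': 12, 'c': 25}

{'a': 93, 'b': 12, 'c': 25}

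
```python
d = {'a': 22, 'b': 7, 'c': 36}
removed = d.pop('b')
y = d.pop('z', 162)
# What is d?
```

After line 1: d = {'a': 22, 'b': 7, 'c': 36}
After line 2 (pop 'b' returns 7): d = {'a': 22, 'c': 36}, removed = 7
After line 3 (pop 'z' missing, returns default 162): d = {'a': 22, 'c': 36}, y = 162

{'a': 22, 'c': 36}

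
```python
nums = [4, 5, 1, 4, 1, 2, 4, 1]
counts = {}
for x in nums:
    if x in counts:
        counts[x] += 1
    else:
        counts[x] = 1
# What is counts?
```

Initial: counts = {}, nums = [4, 5, 1, 4, 1, 2, 4, 1]
See 4: counts = {4: 1}
See 5: counts = {4: 1, 5: 1}
See 1: counts = {4: 1, 5: 1, 1: 1}
See 4: counts = {4: 2, 5: 1, 1: 1}
See 1: counts = {4: 2, 5: 1, 1: 2}
See 2: counts = {4: 2, 5: 1, 1: 2, 2: 1}
See 4: counts = {4: 3, 5: 1, 1: 2, 2: 1}
See 1: counts = {4: 3, 5: 1, 1: 3, 2: 1}

{4: 3, 5: 1, 1: 3, 2: 1}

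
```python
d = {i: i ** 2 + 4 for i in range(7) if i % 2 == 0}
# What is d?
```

{0: 4, 2: 8, 4: 20, 6: 40}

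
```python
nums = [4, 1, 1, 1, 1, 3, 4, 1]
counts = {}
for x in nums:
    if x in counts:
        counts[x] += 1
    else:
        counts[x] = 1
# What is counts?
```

Initial: counts = {}, nums = [4, 1, 1, 1, 1, 3, 4, 1]
See 4: counts = {4: 1}
See 1: counts = {4: 1, 1: 1}
See 1: counts = {4: 1, 1: 2}
See 1: counts = {4: 1, 1: 3}
See 1: counts = {4: 1, 1: 4}
See 3: counts = {4: 1, 1: 4, 3: 1}
See 4: counts = {4: 2, 1: 4, 3: 1}
See 1: counts = {4: 2, 1: 5, 3: 1}

{4: 2, 1: 5, 3: 1}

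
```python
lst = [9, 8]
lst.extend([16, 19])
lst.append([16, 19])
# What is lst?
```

After line 1: lst = [9, 8]
After line 2 (extend unpacks [16, 19]): lst = [9, 8, 16, 19]
After line 3 (append adds [16, 19] as single element): lst = [9, 8, 16, 19, [16, 19]]

[9, 8, 16, 19, [16, 19]]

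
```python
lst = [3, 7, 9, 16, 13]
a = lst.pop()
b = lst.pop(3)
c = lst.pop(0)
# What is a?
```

After line 1: lst = [3, 7, 9, 16, 13]
After line 2 (pop() -> a = 13): lst = [3, 7, 9, 16]
After line 3 (pop(3) -> b = 16): lst = [3, 7, 9]
After line 4 (pop(0) -> c = 3): lst = [7, 9]

13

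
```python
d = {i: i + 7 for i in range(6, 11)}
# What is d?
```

{6: 13, 7: 14, 8: 15, 9: 16, 10: 17}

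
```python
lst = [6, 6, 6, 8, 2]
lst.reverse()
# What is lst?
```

[2, 8, 6, 6, 6]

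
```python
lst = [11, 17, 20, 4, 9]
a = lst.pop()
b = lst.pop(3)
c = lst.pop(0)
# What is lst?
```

After line 1: lst = [11, 17, 20, 4, 9]
After line 2 (pop() -> a = 9): lst = [11, 17, 20, 4]
After line 3 (pop(3) -> b = 4): lst = [11, 17, 20]
After line 4 (pop(0) -> c = 11): lst = [17, 20]

[17, 20]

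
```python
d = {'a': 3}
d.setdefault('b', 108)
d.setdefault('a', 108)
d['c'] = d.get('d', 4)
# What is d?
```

After line 1: d = {'a': 3}
After line 2 (setdefault adds 'b'=108): d = {'a': 3, 'b': 108}
After line 3 (setdefault 'a' no-op, already exists): d = {'a': 3, 'b': 108}
After line 4 (get('d', 4) returns default since 'd' not in d): d = {'a': 3, 'b': 108, 'c': 4}

{'a': 3, 'b': 108, 'c': 4}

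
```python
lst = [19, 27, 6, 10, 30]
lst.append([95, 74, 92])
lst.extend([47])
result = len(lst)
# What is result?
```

After line 1: lst = [19, 27, 6, 10, 30]
After line 2 (append adds [95, 74, 92] as single element): lst = [19, 27, 6, 10, 30, [95, 74, 92]]
After line 3 (extend unpacks [47], adds 47): lst = [19, 27, 6, 10, 30, [95, 74, 92], 47]
After line 4: result = len(lst) = 7

7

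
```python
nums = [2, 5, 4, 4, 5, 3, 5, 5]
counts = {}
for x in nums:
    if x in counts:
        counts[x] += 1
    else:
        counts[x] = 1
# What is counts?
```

Initial: counts = {}, nums = [2, 5, 4, 4, 5, 3, 5, 5]
See 2: counts = {2: 1}
See 5: counts = {2: 1, 5: 1}
See 4: counts = {2: 1, 5: 1, 4: 1}
See 4: counts = {2: 1, 5: 1, 4: 2}
See 5: counts = {2: 1, 5: 2, 4: 2}
See 3: counts = {2: 1, 5: 2, 4: 2, 3: 1}
See 5: counts = {2: 1, 5: 3, 4: 2, 3: 1}
See 5: counts = {2: 1, 5: 4, 4: 2, 3: 1}

{2: 1, 5: 4, 4: 2, 3: 1}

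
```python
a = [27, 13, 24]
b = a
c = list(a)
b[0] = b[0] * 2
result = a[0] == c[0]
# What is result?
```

After line 1: a = [27, 13, 24]
After line 2 (b = a, alias): a = [27, 13, 24], b = [27, 13, 24]
After line 3 (c = list(a) is a copy, new object): c = [27, 13, 24]
After line 4 (b[0] = 27 * 2 = 54; mutates shared a/b): a = b = [54, 13, 24], c = [27, 13, 24]
After line 5 (a[0] = 54, c[0] = 27; result = False)

False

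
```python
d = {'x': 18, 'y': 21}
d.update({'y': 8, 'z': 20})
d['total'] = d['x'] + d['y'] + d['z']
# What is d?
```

After line 1: d = {'x': 18, 'y': 21}
After line 2 (y overwritten, z added): d = {'x': 18, 'y': 8, 'z': 20}
After line 3 (total = 18 + 8 + 20 = 46): d = {'x': 18, 'y': 8, 'z': 20, 'total': 46}

{'x': 18, 'y': 8, 'z': 20, 'total': 46}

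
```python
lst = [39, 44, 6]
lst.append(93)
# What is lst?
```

[39, 44, 6, 93]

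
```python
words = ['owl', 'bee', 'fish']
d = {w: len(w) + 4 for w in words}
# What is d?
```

{'owl': 7, 'bee': 7, 'fish': 8}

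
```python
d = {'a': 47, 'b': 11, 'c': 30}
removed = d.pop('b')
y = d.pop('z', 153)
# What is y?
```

After line 1: d = {'a': 47, 'b': 11, 'c': 30}
After line 2 (pop 'b' returns 11): d = {'a': 47, 'c': 30}, removed = 11
After line 3 (pop 'z' missing, returns default 153): d = {'a': 47, 'c': 30}, y = 153

153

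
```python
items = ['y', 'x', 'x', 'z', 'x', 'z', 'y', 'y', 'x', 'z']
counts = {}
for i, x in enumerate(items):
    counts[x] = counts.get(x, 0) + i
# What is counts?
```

Initial: counts = {}, items = ['y', 'x', 'x', 'z', 'x', 'z', 'y', 'y', 'x', 'z']
i=0, x='y': counts = {'y': 0}
i=1, x='x': counts = {'y': 0, 'x': 1}
i=2, x='x': counts = {'y': 0, 'x': 3}
i=3, x='z': counts = {'y': 0, 'x': 3, 'z': 3}
i=4, x='x': counts = {'y': 0, 'x': 7, 'z': 3}
i=5, x='z': counts = {'y': 0, 'x': 7, 'z': 8}
i=6, x='y': counts = {'y': 6, 'x': 7, 'z': 8}
i=7, x='y': counts = {'y': 13, 'x': 7, 'z': 8}
i=8, x='x': counts = {'y': 13, 'x': 15, 'z': 8}
i=9, x='z': counts = {'y': 13, 'x': 15, 'z': 17}

{'y': 13, 'x': 15, 'z': 17}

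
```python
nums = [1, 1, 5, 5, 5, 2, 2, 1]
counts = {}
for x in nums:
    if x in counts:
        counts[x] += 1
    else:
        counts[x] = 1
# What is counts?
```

Initial: counts = {}, nums = [1, 1, 5, 5, 5, 2, 2, 1]
See 1: counts = {1: 1}
See 1: counts = {1: 2}
See 5: counts = {1: 2, 5: 1}
See 5: counts = {1: 2, 5: 2}
See 5: counts = {1: 2, 5: 3}
See 2: counts = {1: 2, 5: 3, 2: 1}
See 2: counts = {1: 2, 5: 3, 2: 2}
See 1: counts = {1: 3, 5: 3, 2: 2}

{1: 3, 5: 3, 2: 2}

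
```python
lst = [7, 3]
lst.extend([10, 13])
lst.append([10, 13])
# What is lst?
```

After line 1: lst = [7, 3]
After line 2 (extend unpacks [10, 13]): lst = [7, 3, 10, 13]
After line 3 (append adds [10, 13] as single element): lst = [7, 3, 10, 13, [10, 13]]

[7, 3, 10, 13, [10, 13]]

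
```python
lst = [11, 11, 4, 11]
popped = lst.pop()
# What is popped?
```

11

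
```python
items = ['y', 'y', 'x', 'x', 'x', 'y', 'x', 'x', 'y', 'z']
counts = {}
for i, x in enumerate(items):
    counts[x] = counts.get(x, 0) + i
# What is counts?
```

Initial: counts = {}, items = ['y', 'y', 'x', 'x', 'x', 'y', 'x', 'x', 'y', 'z']
i=0, x='y': counts = {'y': 0}
i=1, x='y': counts = {'y': 1}
i=2, x='x': counts = {'y': 1, 'x': 2}
i=3, x='x': counts = {'y': 1, 'x': 5}
i=4, x='x': counts = {'y': 1, 'x': 9}
i=5, x='y': counts = {'y': 6, 'x': 9}
i=6, x='x': counts = {'y': 6, 'x': 15}
i=7, x='x': counts = {'y': 6, 'x': 22}
i=8, x='y': counts = {'y': 14, 'x': 22}
i=9, x='z': counts = {'y': 14, 'x': 22, 'z': 9}

{'y': 14, 'x': 22, 'z': 9}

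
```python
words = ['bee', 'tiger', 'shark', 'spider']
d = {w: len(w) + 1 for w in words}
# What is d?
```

{'bee': 4, 'tiger': 6, 'shark': 6, 'spider': 7}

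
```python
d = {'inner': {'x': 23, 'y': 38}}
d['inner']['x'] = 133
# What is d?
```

After line 1: d = {'inner': {'x': 23, 'y': 38}}
After line 2 (inner x overwritten): d = {'inner': {'x': 133, 'y': 38}}

{'inner': {'x': 133, 'y': 38}}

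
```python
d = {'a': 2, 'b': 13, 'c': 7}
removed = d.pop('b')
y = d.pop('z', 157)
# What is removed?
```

After line 1: d = {'a': 2, 'b': 13, 'c': 7}
After line 2 (pop 'b' returns 13): d = {'a': 2, 'c': 7}, removed = 13
After line 3 (pop 'z' missing, returns default 157): d = {'a': 2, 'c': 7}, y = 157

13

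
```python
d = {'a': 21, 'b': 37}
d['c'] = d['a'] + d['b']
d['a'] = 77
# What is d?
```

After line 1: d = {'a': 21, 'b': 37}
After line 2 (d['c'] = 21 + 37): d = {'a': 21, 'b': 37, 'c': 58}
After line 3: d = {'a': 77, 'b': 37, 'c': 58}

{'a': 77, 'b': 37, 'c': 58}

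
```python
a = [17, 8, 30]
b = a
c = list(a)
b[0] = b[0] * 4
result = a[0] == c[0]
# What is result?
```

After line 1: a = [17, 8, 30]
After line 2 (b = a, alias): a = [17, 8, 30], b = [17, 8, 30]
After line 3 (c = list(a) is a copy, new object): c = [17, 8, 30]
After line 4 (b[0] = 17 * 4 = 68; mutates shared a/b): a = b = [68, 8, 30], c = [17, 8, 30]
After line 5 (a[0] = 68, c[0] = 17; result = False)

False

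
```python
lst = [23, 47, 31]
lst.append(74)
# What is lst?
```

[23, 47, 31, 74]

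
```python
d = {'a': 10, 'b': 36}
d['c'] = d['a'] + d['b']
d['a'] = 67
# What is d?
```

After line 1: d = {'a': 10, 'b': 36}
After line 2 (d['c'] = 10 + 36): d = {'a': 10, 'b': 36, 'c': 46}
After line 3: d = {'a': 67, 'b': 36, 'c': 46}

{'a': 67, 'b': 36, 'c': 46}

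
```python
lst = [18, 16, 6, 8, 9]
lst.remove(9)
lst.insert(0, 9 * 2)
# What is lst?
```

After line 1: lst = [18, 16, 6, 8, 9]
After line 2 (remove first 9): lst = [18, 16, 6, 8]
After line 3 (insert 18 at index 0): lst = [18, 18, 16, 6, 8]

[18, 18, 16, 6, 8]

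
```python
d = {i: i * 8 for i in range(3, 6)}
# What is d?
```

{3: 24, 4: 32, 5: 40}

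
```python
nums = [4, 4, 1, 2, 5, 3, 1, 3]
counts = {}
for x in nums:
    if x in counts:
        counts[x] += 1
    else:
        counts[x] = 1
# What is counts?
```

Initial: counts = {}, nums = [4, 4, 1, 2, 5, 3, 1, 3]
See 4: counts = {4: 1}
See 4: counts = {4: 2}
See 1: counts = {4: 2, 1: 1}
See 2: counts = {4: 2, 1: 1, 2: 1}
See 5: counts = {4: 2, 1: 1, 2: 1, 5: 1}
See 3: counts = {4: 2, 1: 1, 2: 1, 5: 1, 3: 1}
See 1: counts = {4: 2, 1: 2, 2: 1, 5: 1, 3: 1}
See 3: counts = {4: 2, 1: 2, 2: 1, 5: 1, 3: 2}

{4: 2, 1: 2, 2: 1, 5: 1, 3: 2}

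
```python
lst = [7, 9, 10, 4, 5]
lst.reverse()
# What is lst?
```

[5, 4, 10, 9, 7]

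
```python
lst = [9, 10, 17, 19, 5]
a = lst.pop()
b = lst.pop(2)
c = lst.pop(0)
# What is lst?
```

After line 1: lst = [9, 10, 17, 19, 5]
After line 2 (pop() -> a = 5): lst = [9, 10, 17, 19]
After line 3 (pop(2) -> b = 17): lst = [9, 10, 19]
After line 4 (pop(0) -> c = 9): lst = [10, 19]

[10, 19]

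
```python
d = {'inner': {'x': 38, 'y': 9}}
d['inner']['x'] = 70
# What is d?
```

After line 1: d = {'inner': {'x': 38, 'y': 9}}
After line 2 (inner x overwritten): d = {'inner': {'x': 70, 'y': 9}}

{'inner': {'x': 70, 'y': 9}}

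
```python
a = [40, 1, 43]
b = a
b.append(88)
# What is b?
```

After line 1: a = [40, 1, 43]
After line 2 (b = a is an alias, same object): a = [40, 1, 43], b = [40, 1, 43]
After line 3 (b.append mutates the shared list): a = [40, 1, 43, 88], b = [40, 1, 43, 88]

[40, 1, 43, 88]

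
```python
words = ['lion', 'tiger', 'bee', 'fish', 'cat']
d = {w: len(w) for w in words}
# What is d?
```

{'lion': 4, 'tiger': 5, 'bee': 3, 'fish': 4, 'cat': 3}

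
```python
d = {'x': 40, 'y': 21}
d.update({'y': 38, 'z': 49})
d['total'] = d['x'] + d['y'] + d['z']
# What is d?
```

After line 1: d = {'x': 40, 'y': 21}
After line 2 (y overwritten, z added): d = {'x': 40, 'y': 38, 'z': 49}
After line 3 (total = 40 + 38 + 49 = 127): d = {'x': 40, 'y': 38, 'z': 49, 'total': 127}

{'x': 40, 'y': 38, 'z': 49, 'total': 127}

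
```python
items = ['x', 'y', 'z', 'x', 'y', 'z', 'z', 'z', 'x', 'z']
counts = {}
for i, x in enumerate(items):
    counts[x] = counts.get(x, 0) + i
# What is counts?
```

Initial: counts = {}, items = ['x', 'y', 'z', 'x', 'y', 'z', 'z', 'z', 'x', 'z']
i=0, x='x': counts = {'x': 0}
i=1, x='y': counts = {'x': 0, 'y': 1}
i=2, x='z': counts = {'x': 0, 'y': 1, 'z': 2}
i=3, x='x': counts = {'x': 3, 'y': 1, 'z': 2}
i=4, x='y': counts = {'x': 3, 'y': 5, 'z': 2}
i=5, x='z': counts = {'x': 3, 'y': 5, 'z': 7}
i=6, x='z': counts = {'x': 3, 'y': 5, 'z': 13}
i=7, x='z': counts = {'x': 3, 'y': 5, 'z': 20}
i=8, x='x': counts = {'x': 11, 'y': 5, 'z': 20}
i=9, x='z': counts = {'x': 11, 'y': 5, 'z': 29}

{'x': 11, 'y': 5, 'z': 29}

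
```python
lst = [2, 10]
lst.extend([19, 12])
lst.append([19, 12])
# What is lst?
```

After line 1: lst = [2, 10]
After line 2 (extend unpacks [19, 12]): lst = [2, 10, 19, 12]
After line 3 (append adds [19, 12] as single element): lst = [2, 10, 19, 12, [19, 12]]

[2, 10, 19, 12, [19, 12]]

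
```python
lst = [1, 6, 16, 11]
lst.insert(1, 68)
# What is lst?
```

[1, 68, 6, 16, 11]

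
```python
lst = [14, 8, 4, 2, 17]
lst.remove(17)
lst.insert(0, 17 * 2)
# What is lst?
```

After line 1: lst = [14, 8, 4, 2, 17]
After line 2 (remove first 17): lst = [14, 8, 4, 2]
After line 3 (insert 34 at index 0): lst = [34, 14, 8, 4, 2]

[34, 14, 8, 4, 2]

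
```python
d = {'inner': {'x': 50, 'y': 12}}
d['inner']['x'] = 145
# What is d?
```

After line 1: d = {'inner': {'x': 50, 'y': 12}}
After line 2 (inner x overwritten): d = {'inner': {'x': 145, 'y': 12}}

{'inner': {'x': 145, 'y': 12}}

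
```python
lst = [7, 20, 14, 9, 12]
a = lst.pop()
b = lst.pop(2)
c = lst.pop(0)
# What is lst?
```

After line 1: lst = [7, 20, 14, 9, 12]
After line 2 (pop() -> a = 12): lst = [7, 20, 14, 9]
After line 3 (pop(2) -> b = 14): lst = [7, 20, 9]
After line 4 (pop(0) -> c = 7): lst = [20, 9]

[20, 9]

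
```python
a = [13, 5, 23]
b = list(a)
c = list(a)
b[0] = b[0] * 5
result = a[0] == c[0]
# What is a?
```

After line 1: a = [13, 5, 23]
After line 2 (b = list(a), copy): a = [13, 5, 23], b = [13, 5, 23]
After line 3 (c = list(a) is a copy, new object): c = [13, 5, 23]
After line 4 (b[0] = 13 * 5 = 65; only b mutates (copy)): a = [13, 5, 23], b = [65, 5, 23], c = [13, 5, 23]
After line 5 (a[0] = 13, c[0] = 13; result = True)

[13, 5, 23]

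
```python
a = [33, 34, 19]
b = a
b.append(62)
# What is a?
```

After line 1: a = [33, 34, 19]
After line 2 (b = a is an alias, same object): a = [33, 34, 19], b = [33, 34, 19]
After line 3 (b.append mutates the shared list): a = [33, 34, 19, 62], b = [33, 34, 19, 62]

[33, 34, 19, 62]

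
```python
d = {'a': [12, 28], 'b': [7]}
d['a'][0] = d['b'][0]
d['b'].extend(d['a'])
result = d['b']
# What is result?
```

After line 1: d = {'a': [12, 28], 'b': [7]}
After line 2 (a[0] = b[0] = 7): d = {'a': [7, 28], 'b': [7]}
After line 3 (b.extend(a) appends [7, 28]): d = {'a': [7, 28], 'b': [7, 7, 28]}
After line 4: result = d['b'] = [7, 7, 28]

[7, 7, 28]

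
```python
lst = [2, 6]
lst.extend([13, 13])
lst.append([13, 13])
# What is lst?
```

After line 1: lst = [2, 6]
After line 2 (extend unpacks [13, 13]): lst = [2, 6, 13, 13]
After line 3 (append adds [13, 13] as single element): lst = [2, 6, 13, 13, [13, 13]]

[2, 6, 13, 13, [13, 13]]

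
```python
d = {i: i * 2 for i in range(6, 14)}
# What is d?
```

{6: 12, 7: 14, 8: 16, 9: 18, 10: 20, 11: 22, 12: 24, 13: 26}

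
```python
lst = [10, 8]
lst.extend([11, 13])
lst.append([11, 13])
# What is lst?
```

After line 1: lst = [10, 8]
After line 2 (extend unpacks [11, 13]): lst = [10, 8, 11, 13]
After line 3 (append adds [11, 13] as single element): lst = [10, 8, 11, 13, [11, 13]]

[10, 8, 11, 13, [11, 13]]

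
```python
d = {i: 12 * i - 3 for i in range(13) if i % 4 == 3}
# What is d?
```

{3: 33, 7: 81, 11: 129}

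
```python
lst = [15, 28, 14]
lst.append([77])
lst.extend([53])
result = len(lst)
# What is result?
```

After line 1: lst = [15, 28, 14]
After line 2 (append adds [77] as single element): lst = [15, 28, 14, [77]]
After line 3 (extend unpacks [53], adds 53): lst = [15, 28, 14, [77], 53]
After line 4: result = len(lst) = 5

5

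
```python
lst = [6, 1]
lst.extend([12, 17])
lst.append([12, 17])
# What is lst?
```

After line 1: lst = [6, 1]
After line 2 (extend unpacks [12, 17]): lst = [6, 1, 12, 17]
After line 3 (append adds [12, 17] as single element): lst = [6, 1, 12, 17, [12, 17]]

[6, 1, 12, 17, [12, 17]]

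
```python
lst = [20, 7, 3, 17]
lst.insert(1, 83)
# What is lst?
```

[20, 83, 7, 3, 17]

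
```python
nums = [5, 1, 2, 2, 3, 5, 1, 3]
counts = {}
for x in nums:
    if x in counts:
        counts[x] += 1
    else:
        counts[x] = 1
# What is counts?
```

Initial: counts = {}, nums = [5, 1, 2, 2, 3, 5, 1, 3]
See 5: counts = {5: 1}
See 1: counts = {5: 1, 1: 1}
See 2: counts = {5: 1, 1: 1, 2: 1}
See 2: counts = {5: 1, 1: 1, 2: 2}
See 3: counts = {5: 1, 1: 1, 2: 2, 3: 1}
See 5: counts = {5: 2, 1: 1, 2: 2, 3: 1}
See 1: counts = {5: 2, 1: 2, 2: 2, 3: 1}
See 3: counts = {5: 2, 1: 2, 2: 2, 3: 2}

{5: 2, 1: 2, 2: 2, 3: 2}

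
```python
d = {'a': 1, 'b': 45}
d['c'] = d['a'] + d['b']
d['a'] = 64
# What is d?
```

After line 1: d = {'a': 1, 'b': 45}
After line 2 (d['c'] = 1 + 45): d = {'a': 1, 'b': 45, 'c': 46}
After line 3: d = {'a': 64, 'b': 45, 'c': 46}

{'a': 64, 'b': 45, 'c': 46}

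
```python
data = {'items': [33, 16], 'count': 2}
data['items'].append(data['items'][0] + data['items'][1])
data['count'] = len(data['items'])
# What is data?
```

After line 1: data = {'items': [33, 16], 'count': 2}
After line 2 (append 33 + 16 = 49): data = {'items': [33, 16, 49], 'count': 2}
After line 3 (count = len(items) = 3): data = {'items': [33, 16, 49], 'count': 3}

{'items': [33, 16, 49], 'count': 3}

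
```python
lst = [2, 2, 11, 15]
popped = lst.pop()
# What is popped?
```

15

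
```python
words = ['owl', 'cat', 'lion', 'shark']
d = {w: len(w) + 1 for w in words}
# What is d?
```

{'owl': 4, 'cat': 4, 'lion': 5, 'shark': 6}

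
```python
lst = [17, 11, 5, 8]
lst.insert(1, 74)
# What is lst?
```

[17, 74, 11, 5, 8]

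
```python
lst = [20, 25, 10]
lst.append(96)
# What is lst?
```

[20, 25, 10, 96]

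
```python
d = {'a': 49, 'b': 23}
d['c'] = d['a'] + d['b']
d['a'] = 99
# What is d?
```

After line 1: d = {'a': 49, 'b': 23}
After line 2 (d['c'] = 49 + 23): d = {'a': 49, 'b': 23, 'c': 72}
After line 3: d = {'a': 99, 'b': 23, 'c': 72}

{'a': 99, 'b': 23, 'c': 72}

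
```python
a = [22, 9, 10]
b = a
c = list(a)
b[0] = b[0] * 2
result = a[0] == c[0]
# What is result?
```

After line 1: a = [22, 9, 10]
After line 2 (b = a, alias): a = [22, 9, 10], b = [22, 9, 10]
After line 3 (c = list(a) is a copy, new object): c = [22, 9, 10]
After line 4 (b[0] = 22 * 2 = 44; mutates shared a/b): a = b = [44, 9, 10], c = [22, 9, 10]
After line 5 (a[0] = 44, c[0] = 22; result = False)

False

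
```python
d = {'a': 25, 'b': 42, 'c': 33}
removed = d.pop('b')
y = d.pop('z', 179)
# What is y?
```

After line 1: d = {'a': 25, 'b': 42, 'c': 33}
After line 2 (pop 'b' returns 42): d = {'a': 25, 'c': 33}, removed = 42
After line 3 (pop 'z' missing, returns default 179): d = {'a': 25, 'c': 33}, y = 179

179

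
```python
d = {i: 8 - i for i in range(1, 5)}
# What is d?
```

{1: 7, 2: 6, 3: 5, 4: 4}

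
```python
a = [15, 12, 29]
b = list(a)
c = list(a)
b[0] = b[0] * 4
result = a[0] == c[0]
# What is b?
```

After line 1: a = [15, 12, 29]
After line 2 (b = list(a), copy): a = [15, 12, 29], b = [15, 12, 29]
After line 3 (c = list(a) is a copy, new object): c = [15, 12, 29]
After line 4 (b[0] = 15 * 4 = 60; only b mutates (copy)): a = [15, 12, 29], b = [60, 12, 29], c = [15, 12, 29]
After line 5 (a[0] = 15, c[0] = 15; result = True)

[60, 12, 29]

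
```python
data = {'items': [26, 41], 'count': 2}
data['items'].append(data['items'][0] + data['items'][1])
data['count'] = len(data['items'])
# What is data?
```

After line 1: data = {'items': [26, 41], 'count': 2}
After line 2 (append 26 + 41 = 67): data = {'items': [26, 41, 67], 'count': 2}
After line 3 (count = len(items) = 3): data = {'items': [26, 41, 67], 'count': 3}

{'items': [26, 41, 67], 'count': 3}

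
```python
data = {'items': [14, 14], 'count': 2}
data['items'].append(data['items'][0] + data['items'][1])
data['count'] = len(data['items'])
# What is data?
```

After line 1: data = {'items': [14, 14], 'count': 2}
After line 2 (append 14 + 14 = 28): data = {'items': [14, 14, 28], 'count': 2}
After line 3 (count = len(items) = 3): data = {'items': [14, 14, 28], 'count': 3}

{'items': [14, 14, 28], 'count': 3}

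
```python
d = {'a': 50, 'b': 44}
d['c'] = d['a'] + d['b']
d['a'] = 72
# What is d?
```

After line 1: d = {'a': 50, 'b': 44}
After line 2 (d['c'] = 50 + 44): d = {'a': 50, 'b': 44, 'c': 94}
After line 3: d = {'a': 72, 'b': 44, 'c': 94}

{'a': 72, 'b': 44, 'c': 94}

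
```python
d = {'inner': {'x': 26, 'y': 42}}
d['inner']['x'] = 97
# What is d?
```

After line 1: d = {'inner': {'x': 26, 'y': 42}}
After line 2 (inner x overwritten): d = {'inner': {'x': 97, 'y': 42}}

{'inner': {'x': 97, 'y': 42}}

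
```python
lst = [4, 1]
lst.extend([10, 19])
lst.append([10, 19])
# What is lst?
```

After line 1: lst = [4, 1]
After line 2 (extend unpacks [10, 19]): lst = [4, 1, 10, 19]
After line 3 (append adds [10, 19] as single element): lst = [4, 1, 10, 19, [10, 19]]

[4, 1, 10, 19, [10, 19]]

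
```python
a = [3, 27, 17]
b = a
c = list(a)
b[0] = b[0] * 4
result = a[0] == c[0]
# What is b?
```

After line 1: a = [3, 27, 17]
After line 2 (b = a, alias): a = [3, 27, 17], b = [3, 27, 17]
After line 3 (c = list(a) is a copy, new object): c = [3, 27, 17]
After line 4 (b[0] = 3 * 4 = 12; mutates shared a/b): a = b = [12, 27, 17], c = [3, 27, 17]
After line 5 (a[0] = 12, c[0] = 3; result = False)

[12, 27, 17]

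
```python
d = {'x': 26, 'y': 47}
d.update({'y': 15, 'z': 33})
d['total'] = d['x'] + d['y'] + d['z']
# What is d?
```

After line 1: d = {'x': 26, 'y': 47}
After line 2 (y overwritten, z added): d = {'x': 26, 'y': 15, 'z': 33}
After line 3 (total = 26 + 15 + 33 = 74): d = {'x': 26, 'y': 15, 'z': 33, 'total': 74}

{'x': 26, 'y': 15, 'z': 33, 'total': 74}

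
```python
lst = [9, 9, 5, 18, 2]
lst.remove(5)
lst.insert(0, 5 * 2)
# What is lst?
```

After line 1: lst = [9, 9, 5, 18, 2]
After line 2 (remove first 5): lst = [9, 9, 18, 2]
After line 3 (insert 10 at index 0): lst = [10, 9, 9, 18, 2]

[10, 9, 9, 18, 2]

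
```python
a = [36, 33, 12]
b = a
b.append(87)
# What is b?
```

After line 1: a = [36, 33, 12]
After line 2 (b = a is an alias, same object): a = [36, 33, 12], b = [36, 33, 12]
After line 3 (b.append mutates the shared list): a = [36, 33, 12, 87], b = [36, 33, 12, 87]

[36, 33, 12, 87]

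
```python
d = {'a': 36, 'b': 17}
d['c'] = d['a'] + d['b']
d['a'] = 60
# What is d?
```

After line 1: d = {'a': 36, 'b': 17}
After line 2 (d['c'] = 36 + 17): d = {'a': 36, 'b': 17, 'c': 53}
After line 3: d = {'a': 60, 'b': 17, 'c': 53}

{'a': 60, 'b': 17, 'c': 53}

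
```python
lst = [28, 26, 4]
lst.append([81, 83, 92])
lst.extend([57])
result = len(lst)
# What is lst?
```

After line 1: lst = [28, 26, 4]
After line 2 (append adds [81, 83, 92] as single element): lst = [28, 26, 4, [81, 83, 92]]
After line 3 (extend unpacks [57], adds 57): lst = [28, 26, 4, [81, 83, 92], 57]
After line 4: result = len(lst) = 5

[28, 26, 4, [81, 83, 92], 57]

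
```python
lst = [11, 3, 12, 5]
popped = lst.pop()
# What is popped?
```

5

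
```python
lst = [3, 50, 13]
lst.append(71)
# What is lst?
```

[3, 50, 13, 71]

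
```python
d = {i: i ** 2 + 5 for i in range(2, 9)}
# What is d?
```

{2: 9, 3: 14, 4: 21, 5: 30, 6: 41, 7: 54, 8: 69}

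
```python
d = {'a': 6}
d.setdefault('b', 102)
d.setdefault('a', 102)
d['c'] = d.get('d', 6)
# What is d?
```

After line 1: d = {'a': 6}
After line 2 (setdefault adds 'b'=102): d = {'a': 6, 'b': 102}
After line 3 (setdefault 'a' no-op, already exists): d = {'a': 6, 'b': 102}
After line 4 (get('d', 6) returns default since 'd' not in d): d = {'a': 6, 'b': 102, 'c': 6}

{'a': 6, 'b': 102, 'c': 6}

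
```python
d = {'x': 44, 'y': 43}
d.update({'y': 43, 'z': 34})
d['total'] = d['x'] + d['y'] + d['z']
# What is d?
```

After line 1: d = {'x': 44, 'y': 43}
After line 2 (y overwritten, z added): d = {'x': 44, 'y': 43, 'z': 34}
After line 3 (total = 44 + 43 + 34 = 121): d = {'x': 44, 'y': 43, 'z': 34, 'total': 121}

{'x': 44, 'y': 43, 'z': 34, 'total': 121}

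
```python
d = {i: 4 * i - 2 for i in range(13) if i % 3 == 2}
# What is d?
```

{2: 6, 5: 18, 8: 30, 11: 42}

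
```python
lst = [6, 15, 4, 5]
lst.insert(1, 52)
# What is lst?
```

[6, 52, 15, 4, 5]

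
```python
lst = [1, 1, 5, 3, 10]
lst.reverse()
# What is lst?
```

[10, 3, 5, 1, 1]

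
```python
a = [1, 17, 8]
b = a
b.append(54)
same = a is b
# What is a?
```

After line 1: a = [1, 17, 8]
After line 2 (b = a is an alias, same object): a = [1, 17, 8], b = [1, 17, 8]
After line 3 (b.append mutates the shared list): a = [1, 17, 8, 54], b = [1, 17, 8, 54]
After line 4 (same = a is b; same object -> True): same = True

[1, 17, 8, 54]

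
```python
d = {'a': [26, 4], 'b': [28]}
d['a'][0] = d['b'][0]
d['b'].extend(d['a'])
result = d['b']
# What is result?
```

After line 1: d = {'a': [26, 4], 'b': [28]}
After line 2 (a[0] = b[0] = 28): d = {'a': [28, 4], 'b': [28]}
After line 3 (b.extend(a) appends [28, 4]): d = {'a': [28, 4], 'b': [28, 28, 4]}
After line 4: result = d['b'] = [28, 28, 4]

[28, 28, 4]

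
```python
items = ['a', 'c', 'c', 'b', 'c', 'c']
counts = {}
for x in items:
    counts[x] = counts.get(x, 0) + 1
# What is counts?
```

Initial: counts = {}, items = ['a', 'c', 'c', 'b', 'c', 'c']
See 'a': counts = {'a': 1}
See 'c': counts = {'a': 1, 'c': 1}
See 'c': counts = {'a': 1, 'c': 2}
See 'b': counts = {'a': 1, 'c': 2, 'b': 1}
See 'c': counts = {'a': 1, 'c': 3, 'b': 1}
See 'c': counts = {'a': 1, 'c': 4, 'b': 1}

{'a': 1, 'c': 4, 'b': 1}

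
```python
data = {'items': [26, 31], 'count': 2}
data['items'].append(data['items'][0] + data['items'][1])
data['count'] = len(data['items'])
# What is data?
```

After line 1: data = {'items': [26, 31], 'count': 2}
After line 2 (append 26 + 31 = 57): data = {'items': [26, 31, 57], 'count': 2}
After line 3 (count = len(items) = 3): data = {'items': [26, 31, 57], 'count': 3}

{'items': [26, 31, 57], 'count': 3}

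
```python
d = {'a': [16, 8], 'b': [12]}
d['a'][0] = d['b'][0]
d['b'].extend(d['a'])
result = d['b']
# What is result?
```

After line 1: d = {'a': [16, 8], 'b': [12]}
After line 2 (a[0] = b[0] = 12): d = {'a': [12, 8], 'b': [12]}
After line 3 (b.extend(a) appends [12, 8]): d = {'a': [12, 8], 'b': [12, 12, 8]}
After line 4: result = d['b'] = [12, 12, 8]

[12, 12, 8]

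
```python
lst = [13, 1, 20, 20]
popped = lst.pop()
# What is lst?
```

[13, 1, 20]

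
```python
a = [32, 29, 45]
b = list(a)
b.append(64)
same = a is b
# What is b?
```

After line 1: a = [32, 29, 45]
After line 2 (b = list(a) is a shallow copy, new object): a = [32, 29, 45], b = [32, 29, 45]
After line 3 (append only mutates b): a = [32, 29, 45], b = [32, 29, 45, 64]
After line 4 (same = a is b; different objects -> False): same = False

[32, 29, 45, 64]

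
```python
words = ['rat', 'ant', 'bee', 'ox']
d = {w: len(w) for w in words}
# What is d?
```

{'rat': 3, 'ant': 3, 'bee': 3, 'ox': 2}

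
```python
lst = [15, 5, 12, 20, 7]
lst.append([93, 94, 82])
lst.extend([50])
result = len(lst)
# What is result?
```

After line 1: lst = [15, 5, 12, 20, 7]
After line 2 (append adds [93, 94, 82] as single element): lst = [15, 5, 12, 20, 7, [93, 94, 82]]
After line 3 (extend unpacks [50], adds 50): lst = [15, 5, 12, 20, 7, [93, 94, 82], 50]
After line 4: result = len(lst) = 7

7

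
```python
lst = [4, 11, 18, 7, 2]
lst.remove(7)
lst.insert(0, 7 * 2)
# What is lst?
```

After line 1: lst = [4, 11, 18, 7, 2]
After line 2 (remove first 7): lst = [4, 11, 18, 2]
After line 3 (insert 14 at index 0): lst = [14, 4, 11, 18, 2]

[14, 4, 11, 18, 2]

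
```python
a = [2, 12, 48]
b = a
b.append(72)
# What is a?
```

After line 1: a = [2, 12, 48]
After line 2 (b = a is an alias, same object): a = [2, 12, 48], b = [2, 12, 48]
After line 3 (b.append mutates the shared list): a = [2, 12, 48, 72], b = [2, 12, 48, 72]

[2, 12, 48, 72]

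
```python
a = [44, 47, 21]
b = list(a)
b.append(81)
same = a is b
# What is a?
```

After line 1: a = [44, 47, 21]
After line 2 (b = list(a) is a shallow copy, new object): a = [44, 47, 21], b = [44, 47, 21]
After line 3 (append only mutates b): a = [44, 47, 21], b = [44, 47, 21, 81]
After line 4 (same = a is b; different objects -> False): same = False

[44, 47, 21]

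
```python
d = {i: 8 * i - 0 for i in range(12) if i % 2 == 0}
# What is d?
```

{0: 0, 2: 16, 4: 32, 6: 48, 8: 64, 10: 80}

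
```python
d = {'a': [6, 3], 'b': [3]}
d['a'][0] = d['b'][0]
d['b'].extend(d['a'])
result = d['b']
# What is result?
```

After line 1: d = {'a': [6, 3], 'b': [3]}
After line 2 (a[0] = b[0] = 3): d = {'a': [3, 3], 'b': [3]}
After line 3 (b.extend(a) appends [3, 3]): d = {'a': [3, 3], 'b': [3, 3, 3]}
After line 4: result = d['b'] = [3, 3, 3]

[3, 3, 3]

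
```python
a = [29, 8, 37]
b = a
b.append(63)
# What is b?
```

After line 1: a = [29, 8, 37]
After line 2 (b = a is an alias, same object): a = [29, 8, 37], b = [29, 8, 37]
After line 3 (b.append mutates the shared list): a = [29, 8, 37, 63], b = [29, 8, 37, 63]

[29, 8, 37, 63]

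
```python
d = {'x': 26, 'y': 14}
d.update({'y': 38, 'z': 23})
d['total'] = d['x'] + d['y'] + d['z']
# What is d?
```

After line 1: d = {'x': 26, 'y': 14}
After line 2 (y overwritten, z added): d = {'x': 26, 'y': 38, 'z': 23}
After line 3 (total = 26 + 38 + 23 = 87): d = {'x': 26, 'y': 38, 'z': 23, 'total': 87}

{'x': 26, 'y': 38, 'z': 23, 'total': 87}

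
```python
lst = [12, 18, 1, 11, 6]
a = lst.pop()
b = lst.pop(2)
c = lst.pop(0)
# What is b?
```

After line 1: lst = [12, 18, 1, 11, 6]
After line 2 (pop() -> a = 6): lst = [12, 18, 1, 11]
After line 3 (pop(2) -> b = 1): lst = [12, 18, 11]
After line 4 (pop(0) -> c = 12): lst = [18, 11]

1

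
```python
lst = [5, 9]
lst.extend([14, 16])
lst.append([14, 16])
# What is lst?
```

After line 1: lst = [5, 9]
After line 2 (extend unpacks [14, 16]): lst = [5, 9, 14, 16]
After line 3 (append adds [14, 16] as single element): lst = [5, 9, 14, 16, [14, 16]]

[5, 9, 14, 16, [14, 16]]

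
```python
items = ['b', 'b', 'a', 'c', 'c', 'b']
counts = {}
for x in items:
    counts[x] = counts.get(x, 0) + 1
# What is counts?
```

Initial: counts = {}, items = ['b', 'b', 'a', 'c', 'c', 'b']
See 'b': counts = {'b': 1}
See 'b': counts = {'b': 2}
See 'a': counts = {'b': 2, 'a': 1}
See 'c': counts = {'b': 2, 'a': 1, 'c': 1}
See 'c': counts = {'b': 2, 'a': 1, 'c': 2}
See 'b': counts = {'b': 3, 'a': 1, 'c': 2}

{'b': 3, 'a': 1, 'c': 2}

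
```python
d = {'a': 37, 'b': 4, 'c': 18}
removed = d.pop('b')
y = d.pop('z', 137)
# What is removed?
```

After line 1: d = {'a': 37, 'b': 4, 'c': 18}
After line 2 (pop 'b' returns 4): d = {'a': 37, 'c': 18}, removed = 4
After line 3 (pop 'z' missing, returns default 137): d = {'a': 37, 'c': 18}, y = 137

4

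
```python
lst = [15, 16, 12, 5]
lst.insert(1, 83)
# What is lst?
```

[15, 83, 16, 12, 5]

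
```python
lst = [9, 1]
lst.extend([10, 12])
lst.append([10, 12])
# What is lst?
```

After line 1: lst = [9, 1]
After line 2 (extend unpacks [10, 12]): lst = [9, 1, 10, 12]
After line 3 (append adds [10, 12] as single element): lst = [9, 1, 10, 12, [10, 12]]

[9, 1, 10, 12, [10, 12]]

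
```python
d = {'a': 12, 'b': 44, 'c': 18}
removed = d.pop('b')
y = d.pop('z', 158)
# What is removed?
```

After line 1: d = {'a': 12, 'b': 44, 'c': 18}
After line 2 (pop 'b' returns 44): d = {'a': 12, 'c': 18}, removed = 44
After line 3 (pop 'z' missing, returns default 158): d = {'a': 12, 'c': 18}, y = 158

44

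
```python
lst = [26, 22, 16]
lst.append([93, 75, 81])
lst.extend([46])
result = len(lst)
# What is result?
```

After line 1: lst = [26, 22, 16]
After line 2 (append adds [93, 75, 81] as single element): lst = [26, 22, 16, [93, 75, 81]]
After line 3 (extend unpacks [46], adds 46): lst = [26, 22, 16, [93, 75, 81], 46]
After line 4: result = len(lst) = 5

5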